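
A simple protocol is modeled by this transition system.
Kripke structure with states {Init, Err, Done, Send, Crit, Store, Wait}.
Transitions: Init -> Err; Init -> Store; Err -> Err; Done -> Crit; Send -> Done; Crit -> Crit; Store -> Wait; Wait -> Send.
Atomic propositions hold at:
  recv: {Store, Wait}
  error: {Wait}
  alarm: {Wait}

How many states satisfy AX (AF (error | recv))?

Sat(error | recv) = {Store, Wait}
AF (error | recv): least fixpoint, start Z0 = {Store, Wait}, add states with every successor in Z. Already a fixed point.
Sat(AF (error | recv)) = {Store, Wait}
Sat(AX (AF (error | recv))) = {s : every successor in {Store, Wait}} = {Store}
|Sat(AX (AF (error | recv)))| = |{Store}| = 1.

1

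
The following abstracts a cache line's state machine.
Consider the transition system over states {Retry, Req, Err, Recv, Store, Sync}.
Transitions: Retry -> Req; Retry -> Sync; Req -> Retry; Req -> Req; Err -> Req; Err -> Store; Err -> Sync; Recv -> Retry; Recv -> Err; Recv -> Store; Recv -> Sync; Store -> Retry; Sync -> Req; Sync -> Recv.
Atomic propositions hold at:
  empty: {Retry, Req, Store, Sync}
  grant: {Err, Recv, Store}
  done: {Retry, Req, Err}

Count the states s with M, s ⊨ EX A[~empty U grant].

3

Sat(~empty) = {Err, Recv}
A[~empty U grant]: least fixpoint, start Z0 = Sat(grant) = {Err, Recv, Store}, add states in Sat(~empty) with every successor in Z. Already a fixed point.
Sat(A[~empty U grant]) = {Err, Recv, Store}
Sat(EX A[~empty U grant]) = {s : some successor in {Err, Recv, Store}} = {Err, Recv, Sync}
|Sat(EX A[~empty U grant])| = |{Err, Recv, Sync}| = 3.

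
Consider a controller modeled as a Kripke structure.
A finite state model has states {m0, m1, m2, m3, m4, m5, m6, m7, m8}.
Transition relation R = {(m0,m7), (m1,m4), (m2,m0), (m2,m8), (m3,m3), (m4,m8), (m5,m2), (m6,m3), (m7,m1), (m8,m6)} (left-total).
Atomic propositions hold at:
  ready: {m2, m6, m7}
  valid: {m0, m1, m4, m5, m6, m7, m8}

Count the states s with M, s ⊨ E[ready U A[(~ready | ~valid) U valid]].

8

Sat(~ready) = {m0, m1, m3, m4, m5, m8}
Sat(~valid) = {m2, m3}
Sat(~ready | ~valid) = {m0, m1, m2, m3, m4, m5, m8}
A[(~ready | ~valid) U valid]: least fixpoint, start Z0 = Sat(valid) = {m0, m1, m4, m5, m6, m7, m8}, add states in Sat(~ready | ~valid) with every successor in Z. Z1 = {m0, m1, m2, m4, m5, m6, m7, m8}; fixed.
Sat(A[(~ready | ~valid) U valid]) = {m0, m1, m2, m4, m5, m6, m7, m8}
E[ready U A[(~ready | ~valid) U valid]]: least fixpoint, start Z0 = Sat(A[(~ready | ~valid) U valid]) = {m0, m1, m2, m4, m5, m6, m7, m8}, add states in Sat(ready) with some successor in Z. Already a fixed point.
Sat(E[ready U A[(~ready | ~valid) U valid]]) = {m0, m1, m2, m4, m5, m6, m7, m8}
|Sat(E[ready U A[(~ready | ~valid) U valid]])| = |{m0, m1, m2, m4, m5, m6, m7, m8}| = 8.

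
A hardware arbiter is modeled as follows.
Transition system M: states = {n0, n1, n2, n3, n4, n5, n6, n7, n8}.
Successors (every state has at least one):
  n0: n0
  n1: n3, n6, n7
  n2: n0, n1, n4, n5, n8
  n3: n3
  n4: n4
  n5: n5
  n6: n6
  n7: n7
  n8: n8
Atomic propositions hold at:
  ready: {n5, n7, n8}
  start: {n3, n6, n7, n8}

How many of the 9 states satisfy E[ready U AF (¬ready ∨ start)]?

8

Sat(¬ready) = {n0, n1, n2, n3, n4, n6}
Sat(¬ready ∨ start) = {n0, n1, n2, n3, n4, n6, n7, n8}
AF (¬ready ∨ start): least fixpoint, start Z0 = {n0, n1, n2, n3, n4, n6, n7, n8}, add states with every successor in Z. Already a fixed point.
Sat(AF (¬ready ∨ start)) = {n0, n1, n2, n3, n4, n6, n7, n8}
E[ready U AF (¬ready ∨ start)]: least fixpoint, start Z0 = Sat(AF (¬ready ∨ start)) = {n0, n1, n2, n3, n4, n6, n7, n8}, add states in Sat(ready) with some successor in Z. Already a fixed point.
Sat(E[ready U AF (¬ready ∨ start)]) = {n0, n1, n2, n3, n4, n6, n7, n8}
|Sat(E[ready U AF (¬ready ∨ start)])| = |{n0, n1, n2, n3, n4, n6, n7, n8}| = 8.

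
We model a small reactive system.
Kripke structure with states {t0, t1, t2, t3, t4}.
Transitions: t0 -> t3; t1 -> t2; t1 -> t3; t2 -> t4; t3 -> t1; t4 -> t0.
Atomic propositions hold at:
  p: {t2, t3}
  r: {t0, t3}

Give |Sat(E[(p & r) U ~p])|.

4

Sat(p & r) = {t3}
Sat(~p) = {t0, t1, t4}
E[(p & r) U ~p]: least fixpoint, start Z0 = Sat(~p) = {t0, t1, t4}, add states in Sat(p & r) with some successor in Z. Z1 = {t0, t1, t3, t4}; fixed.
Sat(E[(p & r) U ~p]) = {t0, t1, t3, t4}
|Sat(E[(p & r) U ~p])| = |{t0, t1, t3, t4}| = 4.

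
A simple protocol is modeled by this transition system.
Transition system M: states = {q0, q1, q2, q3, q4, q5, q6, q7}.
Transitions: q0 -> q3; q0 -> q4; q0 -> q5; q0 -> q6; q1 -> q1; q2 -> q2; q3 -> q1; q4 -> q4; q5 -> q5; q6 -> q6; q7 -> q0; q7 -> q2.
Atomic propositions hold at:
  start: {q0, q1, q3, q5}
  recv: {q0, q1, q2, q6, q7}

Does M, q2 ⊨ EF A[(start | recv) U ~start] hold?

Sat(start | recv) = {q0, q1, q2, q3, q5, q6, q7}
Sat(~start) = {q2, q4, q6, q7}
A[(start | recv) U ~start]: least fixpoint, start Z0 = Sat(~start) = {q2, q4, q6, q7}, add states in Sat(start | recv) with every successor in Z. Already a fixed point.
Sat(A[(start | recv) U ~start]) = {q2, q4, q6, q7}
EF A[(start | recv) U ~start]: least fixpoint, start Z0 = {q2, q4, q6, q7}, add states with some successor in Z. Z1 = {q0, q2, q4, q6, q7}; fixed.
Sat(EF A[(start | recv) U ~start]) = {q0, q2, q4, q6, q7}
q2 ∈ Sat(EF A[(start | recv) U ~start]) = {q0, q2, q4, q6, q7}, so the formula holds at q2.

Yes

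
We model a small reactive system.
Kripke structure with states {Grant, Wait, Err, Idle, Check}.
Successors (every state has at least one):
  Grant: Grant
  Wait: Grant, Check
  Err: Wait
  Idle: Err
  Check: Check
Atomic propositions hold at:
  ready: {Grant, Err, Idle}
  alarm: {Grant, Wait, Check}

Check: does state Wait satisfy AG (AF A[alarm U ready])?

No

A[alarm U ready]: least fixpoint, start Z0 = Sat(ready) = {Grant, Err, Idle}, add states in Sat(alarm) with every successor in Z. Already a fixed point.
Sat(A[alarm U ready]) = {Grant, Err, Idle}
AF A[alarm U ready]: least fixpoint, start Z0 = {Grant, Err, Idle}, add states with every successor in Z. Already a fixed point.
Sat(AF A[alarm U ready]) = {Grant, Err, Idle}
AG (AF A[alarm U ready]): greatest fixpoint, start Z0 = {Grant, Err, Idle}, keep only states in Sat with every successor in Z. Z1 = {Grant, Idle}; Z2 = {Grant}; fixed.
Sat(AG (AF A[alarm U ready])) = {Grant}
Wait ∉ Sat(AG (AF A[alarm U ready])) = {Grant}, so the formula does not hold at Wait.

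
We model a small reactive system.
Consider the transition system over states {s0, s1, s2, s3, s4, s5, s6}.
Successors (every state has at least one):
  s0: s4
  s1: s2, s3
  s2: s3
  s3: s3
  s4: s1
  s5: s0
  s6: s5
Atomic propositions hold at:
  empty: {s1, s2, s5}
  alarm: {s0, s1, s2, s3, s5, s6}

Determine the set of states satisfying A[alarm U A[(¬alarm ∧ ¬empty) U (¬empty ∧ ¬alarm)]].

Sat(¬alarm) = {s4}
Sat(¬empty) = {s0, s3, s4, s6}
Sat(¬alarm ∧ ¬empty) = {s4}
Sat(¬empty ∧ ¬alarm) = {s4}
A[(¬alarm ∧ ¬empty) U (¬empty ∧ ¬alarm)]: least fixpoint, start Z0 = Sat((¬empty ∧ ¬alarm)) = {s4}, add states in Sat(¬alarm ∧ ¬empty) with every successor in Z. Already a fixed point.
Sat(A[(¬alarm ∧ ¬empty) U (¬empty ∧ ¬alarm)]) = {s4}
A[alarm U A[(¬alarm ∧ ¬empty) U (¬empty ∧ ¬alarm)]]: least fixpoint, start Z0 = Sat(A[(¬alarm ∧ ¬empty) U (¬empty ∧ ¬alarm)]) = {s4}, add states in Sat(alarm) with every successor in Z. Z1 = {s0, s4}; Z2 = {s0, s4, s5}; Z3 = {s0, s4, s5, s6}; fixed.
Sat(A[alarm U A[(¬alarm ∧ ¬empty) U (¬empty ∧ ¬alarm)]]) = {s0, s4, s5, s6}

{s0, s4, s5, s6}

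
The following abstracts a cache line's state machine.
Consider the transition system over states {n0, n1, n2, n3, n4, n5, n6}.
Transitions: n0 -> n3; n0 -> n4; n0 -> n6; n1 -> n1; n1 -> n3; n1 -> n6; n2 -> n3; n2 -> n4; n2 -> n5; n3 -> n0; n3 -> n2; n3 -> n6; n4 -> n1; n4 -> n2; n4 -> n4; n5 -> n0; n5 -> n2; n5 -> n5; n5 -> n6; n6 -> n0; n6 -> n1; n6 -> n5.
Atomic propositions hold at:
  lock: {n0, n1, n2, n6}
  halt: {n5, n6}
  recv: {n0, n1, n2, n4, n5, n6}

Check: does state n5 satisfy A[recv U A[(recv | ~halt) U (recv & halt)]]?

Yes

Sat(~halt) = {n0, n1, n2, n3, n4}
Sat(recv | ~halt) = {n0, n1, n2, n3, n4, n5, n6}
Sat(recv & halt) = {n5, n6}
A[(recv | ~halt) U (recv & halt)]: least fixpoint, start Z0 = Sat((recv & halt)) = {n5, n6}, add states in Sat(recv | ~halt) with every successor in Z. Already a fixed point.
Sat(A[(recv | ~halt) U (recv & halt)]) = {n5, n6}
A[recv U A[(recv | ~halt) U (recv & halt)]]: least fixpoint, start Z0 = Sat(A[(recv | ~halt) U (recv & halt)]) = {n5, n6}, add states in Sat(recv) with every successor in Z. Already a fixed point.
Sat(A[recv U A[(recv | ~halt) U (recv & halt)]]) = {n5, n6}
n5 ∈ Sat(A[recv U A[(recv | ~halt) U (recv & halt)]]) = {n5, n6}, so the formula holds at n5.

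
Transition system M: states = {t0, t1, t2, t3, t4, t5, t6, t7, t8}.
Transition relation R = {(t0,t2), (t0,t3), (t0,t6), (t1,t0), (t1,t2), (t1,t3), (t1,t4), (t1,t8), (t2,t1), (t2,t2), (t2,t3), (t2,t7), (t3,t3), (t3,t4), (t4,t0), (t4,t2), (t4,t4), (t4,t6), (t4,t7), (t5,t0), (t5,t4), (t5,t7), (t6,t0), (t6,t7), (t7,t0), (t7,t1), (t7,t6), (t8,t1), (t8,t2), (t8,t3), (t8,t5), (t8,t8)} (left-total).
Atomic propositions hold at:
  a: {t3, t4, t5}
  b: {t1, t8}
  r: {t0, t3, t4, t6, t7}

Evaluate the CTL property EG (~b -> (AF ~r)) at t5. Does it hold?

No

Sat(~b) = {t0, t2, t3, t4, t5, t6, t7}
Sat(~r) = {t1, t2, t5, t8}
AF ~r: least fixpoint, start Z0 = {t1, t2, t5, t8}, add states with every successor in Z. Already a fixed point.
Sat(AF ~r) = {t1, t2, t5, t8}
Sat(~b -> (AF ~r)) = {t1, t2, t5, t8}
EG (~b -> (AF ~r)): greatest fixpoint, start Z0 = {t1, t2, t5, t8}, keep only states in Sat with some successor in Z. Z1 = {t1, t2, t8}; fixed.
Sat(EG (~b -> (AF ~r))) = {t1, t2, t8}
t5 ∉ Sat(EG (~b -> (AF ~r))) = {t1, t2, t8}, so the formula does not hold at t5.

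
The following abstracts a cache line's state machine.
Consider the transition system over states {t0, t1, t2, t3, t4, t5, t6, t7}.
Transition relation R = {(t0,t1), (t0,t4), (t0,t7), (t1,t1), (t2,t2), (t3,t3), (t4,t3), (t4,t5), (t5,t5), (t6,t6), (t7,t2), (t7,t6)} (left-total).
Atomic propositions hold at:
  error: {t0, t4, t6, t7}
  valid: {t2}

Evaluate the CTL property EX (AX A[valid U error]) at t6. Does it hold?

Yes

A[valid U error]: least fixpoint, start Z0 = Sat(error) = {t0, t4, t6, t7}, add states in Sat(valid) with every successor in Z. Already a fixed point.
Sat(A[valid U error]) = {t0, t4, t6, t7}
Sat(AX A[valid U error]) = {s : every successor in {t0, t4, t6, t7}} = {t6}
Sat(EX (AX A[valid U error])) = {s : some successor in {t6}} = {t6, t7}
t6 ∈ Sat(EX (AX A[valid U error])) = {t6, t7}, so the formula holds at t6.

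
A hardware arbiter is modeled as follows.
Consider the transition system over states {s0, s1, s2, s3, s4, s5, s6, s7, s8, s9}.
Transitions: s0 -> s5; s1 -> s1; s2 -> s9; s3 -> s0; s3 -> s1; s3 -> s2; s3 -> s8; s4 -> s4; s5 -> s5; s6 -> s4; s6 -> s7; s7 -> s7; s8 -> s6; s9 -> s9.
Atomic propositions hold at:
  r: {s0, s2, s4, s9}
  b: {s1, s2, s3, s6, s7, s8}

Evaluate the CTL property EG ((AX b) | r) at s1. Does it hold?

Sat(AX b) = {s : every successor in {s1, s2, s3, s6, s7, s8}} = {s1, s7, s8}
Sat((AX b) | r) = {s0, s1, s2, s4, s7, s8, s9}
EG ((AX b) | r): greatest fixpoint, start Z0 = {s0, s1, s2, s4, s7, s8, s9}, keep only states in Sat with some successor in Z. Z1 = {s1, s2, s4, s7, s9}; fixed.
Sat(EG ((AX b) | r)) = {s1, s2, s4, s7, s9}
s1 ∈ Sat(EG ((AX b) | r)) = {s1, s2, s4, s7, s9}, so the formula holds at s1.

Yes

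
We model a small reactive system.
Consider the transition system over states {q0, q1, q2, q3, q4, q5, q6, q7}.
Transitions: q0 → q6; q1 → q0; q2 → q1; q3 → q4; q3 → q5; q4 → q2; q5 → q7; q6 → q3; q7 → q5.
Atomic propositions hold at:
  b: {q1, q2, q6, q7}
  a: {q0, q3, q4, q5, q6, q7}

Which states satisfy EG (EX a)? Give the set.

{q0, q1, q3, q5, q6, q7}

Sat(EX a) = {s : some successor in {q0, q3, q4, q5, q6, q7}} = {q0, q1, q3, q5, q6, q7}
EG (EX a): greatest fixpoint, start Z0 = {q0, q1, q3, q5, q6, q7}, keep only states in Sat with some successor in Z. Already a fixed point.
Sat(EG (EX a)) = {q0, q1, q3, q5, q6, q7}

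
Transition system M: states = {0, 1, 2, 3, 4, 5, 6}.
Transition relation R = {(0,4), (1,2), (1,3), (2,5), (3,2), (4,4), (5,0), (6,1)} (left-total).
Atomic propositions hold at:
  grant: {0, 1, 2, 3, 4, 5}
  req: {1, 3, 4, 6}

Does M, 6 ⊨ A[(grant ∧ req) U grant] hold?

No

Sat(grant ∧ req) = {1, 3, 4}
A[(grant ∧ req) U grant]: least fixpoint, start Z0 = Sat(grant) = {0, 1, 2, 3, 4, 5}, add states in Sat(grant ∧ req) with every successor in Z. Already a fixed point.
Sat(A[(grant ∧ req) U grant]) = {0, 1, 2, 3, 4, 5}
6 ∉ Sat(A[(grant ∧ req) U grant]) = {0, 1, 2, 3, 4, 5}, so the formula does not hold at 6.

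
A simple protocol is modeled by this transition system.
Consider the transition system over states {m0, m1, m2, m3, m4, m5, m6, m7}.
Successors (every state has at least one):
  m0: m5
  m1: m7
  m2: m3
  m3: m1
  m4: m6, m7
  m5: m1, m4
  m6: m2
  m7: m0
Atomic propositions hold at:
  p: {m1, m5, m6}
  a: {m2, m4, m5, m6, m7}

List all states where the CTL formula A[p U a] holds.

A[p U a]: least fixpoint, start Z0 = Sat(a) = {m2, m4, m5, m6, m7}, add states in Sat(p) with every successor in Z. Z1 = {m1, m2, m4, m5, m6, m7}; fixed.
Sat(A[p U a]) = {m1, m2, m4, m5, m6, m7}

{m1, m2, m4, m5, m6, m7}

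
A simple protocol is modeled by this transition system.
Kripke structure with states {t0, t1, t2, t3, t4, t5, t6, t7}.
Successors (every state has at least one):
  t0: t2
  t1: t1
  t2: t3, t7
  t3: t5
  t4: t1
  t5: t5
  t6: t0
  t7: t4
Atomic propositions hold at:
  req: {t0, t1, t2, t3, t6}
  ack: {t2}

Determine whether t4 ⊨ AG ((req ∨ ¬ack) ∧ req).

No

Sat(¬ack) = {t0, t1, t3, t4, t5, t6, t7}
Sat(req ∨ ¬ack) = {t0, t1, t2, t3, t4, t5, t6, t7}
Sat((req ∨ ¬ack) ∧ req) = {t0, t1, t2, t3, t6}
AG ((req ∨ ¬ack) ∧ req): greatest fixpoint, start Z0 = {t0, t1, t2, t3, t6}, keep only states in Sat with every successor in Z. Z1 = {t0, t1, t6}; Z2 = {t1, t6}; Z3 = {t1}; fixed.
Sat(AG ((req ∨ ¬ack) ∧ req)) = {t1}
t4 ∉ Sat(AG ((req ∨ ¬ack) ∧ req)) = {t1}, so the formula does not hold at t4.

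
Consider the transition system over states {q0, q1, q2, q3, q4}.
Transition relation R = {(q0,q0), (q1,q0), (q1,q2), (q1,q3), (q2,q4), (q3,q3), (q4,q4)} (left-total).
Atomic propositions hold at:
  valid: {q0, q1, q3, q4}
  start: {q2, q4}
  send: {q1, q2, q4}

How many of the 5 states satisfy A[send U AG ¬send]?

Sat(¬send) = {q0, q3}
AG ¬send: greatest fixpoint, start Z0 = {q0, q3}, keep only states in Sat with every successor in Z. Already a fixed point.
Sat(AG ¬send) = {q0, q3}
A[send U AG ¬send]: least fixpoint, start Z0 = Sat(AG ¬send) = {q0, q3}, add states in Sat(send) with every successor in Z. Already a fixed point.
Sat(A[send U AG ¬send]) = {q0, q3}
|Sat(A[send U AG ¬send])| = |{q0, q3}| = 2.

2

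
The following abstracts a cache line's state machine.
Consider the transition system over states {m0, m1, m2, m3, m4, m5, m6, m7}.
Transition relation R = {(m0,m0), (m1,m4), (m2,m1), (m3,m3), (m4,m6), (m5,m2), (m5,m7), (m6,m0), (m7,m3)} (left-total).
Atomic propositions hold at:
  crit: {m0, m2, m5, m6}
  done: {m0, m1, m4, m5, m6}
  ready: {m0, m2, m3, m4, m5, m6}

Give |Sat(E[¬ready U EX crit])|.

5

Sat(¬ready) = {m1, m7}
Sat(EX crit) = {s : some successor in {m0, m2, m5, m6}} = {m0, m4, m5, m6}
E[¬ready U EX crit]: least fixpoint, start Z0 = Sat(EX crit) = {m0, m4, m5, m6}, add states in Sat(¬ready) with some successor in Z. Z1 = {m0, m1, m4, m5, m6}; fixed.
Sat(E[¬ready U EX crit]) = {m0, m1, m4, m5, m6}
|Sat(E[¬ready U EX crit])| = |{m0, m1, m4, m5, m6}| = 5.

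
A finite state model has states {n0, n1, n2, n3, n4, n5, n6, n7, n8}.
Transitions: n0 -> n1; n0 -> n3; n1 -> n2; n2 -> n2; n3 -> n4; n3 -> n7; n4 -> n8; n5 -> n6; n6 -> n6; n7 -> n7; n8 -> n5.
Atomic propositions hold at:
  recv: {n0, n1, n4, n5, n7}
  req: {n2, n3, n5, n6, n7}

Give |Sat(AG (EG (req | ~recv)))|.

5

Sat(~recv) = {n2, n3, n6, n8}
Sat(req | ~recv) = {n2, n3, n5, n6, n7, n8}
EG (req | ~recv): greatest fixpoint, start Z0 = {n2, n3, n5, n6, n7, n8}, keep only states in Sat with some successor in Z. Already a fixed point.
Sat(EG (req | ~recv)) = {n2, n3, n5, n6, n7, n8}
AG (EG (req | ~recv)): greatest fixpoint, start Z0 = {n2, n3, n5, n6, n7, n8}, keep only states in Sat with every successor in Z. Z1 = {n2, n5, n6, n7, n8}; fixed.
Sat(AG (EG (req | ~recv))) = {n2, n5, n6, n7, n8}
|Sat(AG (EG (req | ~recv)))| = |{n2, n5, n6, n7, n8}| = 5.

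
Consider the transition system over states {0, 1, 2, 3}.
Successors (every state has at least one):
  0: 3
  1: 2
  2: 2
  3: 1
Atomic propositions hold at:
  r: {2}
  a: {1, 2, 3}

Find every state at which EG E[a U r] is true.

{1, 2, 3}

E[a U r]: least fixpoint, start Z0 = Sat(r) = {2}, add states in Sat(a) with some successor in Z. Z1 = {1, 2}; Z2 = {1, 2, 3}; fixed.
Sat(E[a U r]) = {1, 2, 3}
EG E[a U r]: greatest fixpoint, start Z0 = {1, 2, 3}, keep only states in Sat with some successor in Z. Already a fixed point.
Sat(EG E[a U r]) = {1, 2, 3}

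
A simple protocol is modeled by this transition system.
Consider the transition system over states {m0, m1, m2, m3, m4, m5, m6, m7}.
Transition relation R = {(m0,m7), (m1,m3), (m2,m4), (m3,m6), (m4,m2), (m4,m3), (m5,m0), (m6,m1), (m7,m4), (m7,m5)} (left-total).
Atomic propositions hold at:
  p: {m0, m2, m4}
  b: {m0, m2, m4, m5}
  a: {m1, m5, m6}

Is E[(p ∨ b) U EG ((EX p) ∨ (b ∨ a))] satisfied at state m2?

Sat(p ∨ b) = {m0, m2, m4, m5}
Sat(EX p) = {s : some successor in {m0, m2, m4}} = {m2, m4, m5, m7}
Sat(b ∨ a) = {m0, m1, m2, m4, m5, m6}
Sat((EX p) ∨ (b ∨ a)) = {m0, m1, m2, m4, m5, m6, m7}
EG ((EX p) ∨ (b ∨ a)): greatest fixpoint, start Z0 = {m0, m1, m2, m4, m5, m6, m7}, keep only states in Sat with some successor in Z. Z1 = {m0, m2, m4, m5, m6, m7}; Z2 = {m0, m2, m4, m5, m7}; fixed.
Sat(EG ((EX p) ∨ (b ∨ a))) = {m0, m2, m4, m5, m7}
E[(p ∨ b) U EG ((EX p) ∨ (b ∨ a))]: least fixpoint, start Z0 = Sat(EG ((EX p) ∨ (b ∨ a))) = {m0, m2, m4, m5, m7}, add states in Sat(p ∨ b) with some successor in Z. Already a fixed point.
Sat(E[(p ∨ b) U EG ((EX p) ∨ (b ∨ a))]) = {m0, m2, m4, m5, m7}
m2 ∈ Sat(E[(p ∨ b) U EG ((EX p) ∨ (b ∨ a))]) = {m0, m2, m4, m5, m7}, so the formula holds at m2.

Yes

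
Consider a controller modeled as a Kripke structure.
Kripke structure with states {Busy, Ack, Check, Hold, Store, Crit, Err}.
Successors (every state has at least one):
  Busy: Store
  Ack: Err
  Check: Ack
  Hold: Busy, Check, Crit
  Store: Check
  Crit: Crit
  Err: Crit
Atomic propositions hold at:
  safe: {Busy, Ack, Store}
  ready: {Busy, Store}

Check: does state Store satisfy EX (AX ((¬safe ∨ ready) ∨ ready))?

Sat(¬safe) = {Check, Hold, Crit, Err}
Sat(¬safe ∨ ready) = {Busy, Check, Hold, Store, Crit, Err}
Sat((¬safe ∨ ready) ∨ ready) = {Busy, Check, Hold, Store, Crit, Err}
Sat(AX ((¬safe ∨ ready) ∨ ready)) = {s : every successor in {Busy, Check, Hold, Store, Crit, Err}} = {Busy, Ack, Hold, Store, Crit, Err}
Sat(EX (AX ((¬safe ∨ ready) ∨ ready))) = {s : some successor in {Busy, Ack, Hold, Store, Crit, Err}} = {Busy, Ack, Check, Hold, Crit, Err}
Store ∉ Sat(EX (AX ((¬safe ∨ ready) ∨ ready))) = {Busy, Ack, Check, Hold, Crit, Err}, so the formula does not hold at Store.

No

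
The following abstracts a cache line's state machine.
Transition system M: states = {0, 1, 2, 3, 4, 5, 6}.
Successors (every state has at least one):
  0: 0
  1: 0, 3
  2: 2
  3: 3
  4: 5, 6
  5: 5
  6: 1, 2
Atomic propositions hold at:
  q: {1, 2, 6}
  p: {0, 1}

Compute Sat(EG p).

{0, 1}

EG p: greatest fixpoint, start Z0 = {0, 1}, keep only states in Sat with some successor in Z. Already a fixed point.
Sat(EG p) = {0, 1}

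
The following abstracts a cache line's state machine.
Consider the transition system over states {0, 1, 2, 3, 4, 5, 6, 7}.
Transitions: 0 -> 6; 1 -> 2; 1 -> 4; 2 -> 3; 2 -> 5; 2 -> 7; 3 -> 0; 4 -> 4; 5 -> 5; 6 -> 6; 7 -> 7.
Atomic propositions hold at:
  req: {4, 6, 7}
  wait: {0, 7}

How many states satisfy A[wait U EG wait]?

EG wait: greatest fixpoint, start Z0 = {0, 7}, keep only states in Sat with some successor in Z. Z1 = {7}; fixed.
Sat(EG wait) = {7}
A[wait U EG wait]: least fixpoint, start Z0 = Sat(EG wait) = {7}, add states in Sat(wait) with every successor in Z. Already a fixed point.
Sat(A[wait U EG wait]) = {7}
|Sat(A[wait U EG wait])| = |{7}| = 1.

1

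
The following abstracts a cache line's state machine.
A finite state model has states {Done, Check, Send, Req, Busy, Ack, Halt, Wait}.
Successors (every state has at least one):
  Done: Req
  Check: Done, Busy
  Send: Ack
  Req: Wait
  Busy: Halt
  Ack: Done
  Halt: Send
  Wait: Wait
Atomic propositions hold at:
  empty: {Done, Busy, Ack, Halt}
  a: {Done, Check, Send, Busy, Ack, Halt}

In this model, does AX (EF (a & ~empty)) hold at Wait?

No

Sat(~empty) = {Check, Send, Req, Wait}
Sat(a & ~empty) = {Check, Send}
EF (a & ~empty): least fixpoint, start Z0 = {Check, Send}, add states with some successor in Z. Z1 = {Check, Send, Halt}; Z2 = {Check, Send, Busy, Halt}; fixed.
Sat(EF (a & ~empty)) = {Check, Send, Busy, Halt}
Sat(AX (EF (a & ~empty))) = {s : every successor in {Check, Send, Busy, Halt}} = {Busy, Halt}
Wait ∉ Sat(AX (EF (a & ~empty))) = {Busy, Halt}, so the formula does not hold at Wait.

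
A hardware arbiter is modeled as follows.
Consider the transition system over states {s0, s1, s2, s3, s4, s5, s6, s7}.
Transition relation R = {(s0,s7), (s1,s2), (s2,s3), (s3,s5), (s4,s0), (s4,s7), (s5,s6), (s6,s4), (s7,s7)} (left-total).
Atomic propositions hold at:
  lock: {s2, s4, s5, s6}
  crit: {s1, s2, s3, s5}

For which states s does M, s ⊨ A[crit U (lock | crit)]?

Sat(lock | crit) = {s1, s2, s3, s4, s5, s6}
A[crit U (lock | crit)]: least fixpoint, start Z0 = Sat((lock | crit)) = {s1, s2, s3, s4, s5, s6}, add states in Sat(crit) with every successor in Z. Already a fixed point.
Sat(A[crit U (lock | crit)]) = {s1, s2, s3, s4, s5, s6}

{s1, s2, s3, s4, s5, s6}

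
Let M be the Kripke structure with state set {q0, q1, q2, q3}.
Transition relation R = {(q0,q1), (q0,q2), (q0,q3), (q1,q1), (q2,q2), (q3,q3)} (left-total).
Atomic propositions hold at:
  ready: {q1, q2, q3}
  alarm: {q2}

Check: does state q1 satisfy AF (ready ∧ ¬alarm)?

Sat(¬alarm) = {q0, q1, q3}
Sat(ready ∧ ¬alarm) = {q1, q3}
AF (ready ∧ ¬alarm): least fixpoint, start Z0 = {q1, q3}, add states with every successor in Z. Already a fixed point.
Sat(AF (ready ∧ ¬alarm)) = {q1, q3}
q1 ∈ Sat(AF (ready ∧ ¬alarm)) = {q1, q3}, so the formula holds at q1.

Yes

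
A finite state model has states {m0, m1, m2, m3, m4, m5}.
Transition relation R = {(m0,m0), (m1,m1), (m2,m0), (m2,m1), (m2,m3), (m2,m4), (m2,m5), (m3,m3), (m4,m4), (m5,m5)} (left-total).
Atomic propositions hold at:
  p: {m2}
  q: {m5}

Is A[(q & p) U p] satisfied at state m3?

No

Sat(q & p) = ∅
A[(q & p) U p]: least fixpoint, start Z0 = Sat(p) = {m2}, add states in Sat(q & p) with every successor in Z. Already a fixed point.
Sat(A[(q & p) U p]) = {m2}
m3 ∉ Sat(A[(q & p) U p]) = {m2}, so the formula does not hold at m3.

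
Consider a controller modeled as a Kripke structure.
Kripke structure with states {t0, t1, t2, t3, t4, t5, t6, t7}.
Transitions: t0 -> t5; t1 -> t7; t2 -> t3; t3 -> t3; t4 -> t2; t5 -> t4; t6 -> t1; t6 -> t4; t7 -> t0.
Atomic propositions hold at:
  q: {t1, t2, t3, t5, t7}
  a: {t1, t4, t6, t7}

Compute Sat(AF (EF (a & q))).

Sat(a & q) = {t1, t7}
EF (a & q): least fixpoint, start Z0 = {t1, t7}, add states with some successor in Z. Z1 = {t1, t6, t7}; fixed.
Sat(EF (a & q)) = {t1, t6, t7}
AF (EF (a & q)): least fixpoint, start Z0 = {t1, t6, t7}, add states with every successor in Z. Already a fixed point.
Sat(AF (EF (a & q))) = {t1, t6, t7}

{t1, t6, t7}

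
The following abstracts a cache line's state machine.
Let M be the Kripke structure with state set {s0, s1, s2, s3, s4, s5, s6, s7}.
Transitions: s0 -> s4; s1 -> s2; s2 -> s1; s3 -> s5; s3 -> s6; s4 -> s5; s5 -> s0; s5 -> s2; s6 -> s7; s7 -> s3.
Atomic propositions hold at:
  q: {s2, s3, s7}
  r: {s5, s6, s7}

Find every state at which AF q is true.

AF q: least fixpoint, start Z0 = {s2, s3, s7}, add states with every successor in Z. Z1 = {s1, s2, s3, s6, s7}; fixed.
Sat(AF q) = {s1, s2, s3, s6, s7}

{s1, s2, s3, s6, s7}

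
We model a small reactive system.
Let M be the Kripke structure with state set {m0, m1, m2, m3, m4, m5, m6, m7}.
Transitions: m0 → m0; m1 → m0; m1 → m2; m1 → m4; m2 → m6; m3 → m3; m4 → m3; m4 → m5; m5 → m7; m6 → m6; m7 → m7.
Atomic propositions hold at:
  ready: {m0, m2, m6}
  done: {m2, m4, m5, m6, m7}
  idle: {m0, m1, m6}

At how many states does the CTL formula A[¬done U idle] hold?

Sat(¬done) = {m0, m1, m3}
A[¬done U idle]: least fixpoint, start Z0 = Sat(idle) = {m0, m1, m6}, add states in Sat(¬done) with every successor in Z. Already a fixed point.
Sat(A[¬done U idle]) = {m0, m1, m6}
|Sat(A[¬done U idle])| = |{m0, m1, m6}| = 3.

3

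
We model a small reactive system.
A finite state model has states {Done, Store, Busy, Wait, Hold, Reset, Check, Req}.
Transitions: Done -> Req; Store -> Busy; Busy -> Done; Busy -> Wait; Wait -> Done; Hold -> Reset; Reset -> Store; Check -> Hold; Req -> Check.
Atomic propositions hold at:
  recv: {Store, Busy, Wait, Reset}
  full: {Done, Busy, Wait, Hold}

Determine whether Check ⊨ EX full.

Sat(EX full) = {s : some successor in {Done, Busy, Wait, Hold}} = {Store, Busy, Wait, Check}
Check ∈ Sat(EX full) = {Store, Busy, Wait, Check}, so the formula holds at Check.

Yes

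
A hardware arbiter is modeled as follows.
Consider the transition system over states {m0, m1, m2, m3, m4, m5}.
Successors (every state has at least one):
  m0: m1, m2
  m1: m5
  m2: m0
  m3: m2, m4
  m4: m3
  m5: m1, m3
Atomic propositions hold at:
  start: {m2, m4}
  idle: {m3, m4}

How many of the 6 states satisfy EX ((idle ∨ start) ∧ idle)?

3

Sat(idle ∨ start) = {m2, m3, m4}
Sat((idle ∨ start) ∧ idle) = {m3, m4}
Sat(EX ((idle ∨ start) ∧ idle)) = {s : some successor in {m3, m4}} = {m3, m4, m5}
|Sat(EX ((idle ∨ start) ∧ idle))| = |{m3, m4, m5}| = 3.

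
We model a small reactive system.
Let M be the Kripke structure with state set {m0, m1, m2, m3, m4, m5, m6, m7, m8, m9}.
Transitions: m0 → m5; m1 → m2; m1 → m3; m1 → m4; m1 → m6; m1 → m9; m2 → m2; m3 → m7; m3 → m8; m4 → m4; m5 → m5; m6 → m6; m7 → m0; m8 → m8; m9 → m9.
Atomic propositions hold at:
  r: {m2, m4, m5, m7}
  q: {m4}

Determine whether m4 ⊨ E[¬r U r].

Yes

Sat(¬r) = {m0, m1, m3, m6, m8, m9}
E[¬r U r]: least fixpoint, start Z0 = Sat(r) = {m2, m4, m5, m7}, add states in Sat(¬r) with some successor in Z. Z1 = {m0, m1, m2, m3, m4, m5, m7}; fixed.
Sat(E[¬r U r]) = {m0, m1, m2, m3, m4, m5, m7}
m4 ∈ Sat(E[¬r U r]) = {m0, m1, m2, m3, m4, m5, m7}, so the formula holds at m4.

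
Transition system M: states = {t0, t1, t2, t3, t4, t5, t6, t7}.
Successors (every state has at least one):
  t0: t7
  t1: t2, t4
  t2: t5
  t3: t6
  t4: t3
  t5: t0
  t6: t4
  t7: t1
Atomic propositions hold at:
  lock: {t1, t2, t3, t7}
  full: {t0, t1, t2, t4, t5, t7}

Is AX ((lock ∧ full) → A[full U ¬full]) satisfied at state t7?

Sat(lock ∧ full) = {t1, t2, t7}
Sat(¬full) = {t3, t6}
A[full U ¬full]: least fixpoint, start Z0 = Sat(¬full) = {t3, t6}, add states in Sat(full) with every successor in Z. Z1 = {t3, t4, t6}; fixed.
Sat(A[full U ¬full]) = {t3, t4, t6}
Sat((lock ∧ full) → A[full U ¬full]) = {t0, t3, t4, t5, t6}
Sat(AX ((lock ∧ full) → A[full U ¬full])) = {s : every successor in {t0, t3, t4, t5, t6}} = {t2, t3, t4, t5, t6}
t7 ∉ Sat(AX ((lock ∧ full) → A[full U ¬full])) = {t2, t3, t4, t5, t6}, so the formula does not hold at t7.

No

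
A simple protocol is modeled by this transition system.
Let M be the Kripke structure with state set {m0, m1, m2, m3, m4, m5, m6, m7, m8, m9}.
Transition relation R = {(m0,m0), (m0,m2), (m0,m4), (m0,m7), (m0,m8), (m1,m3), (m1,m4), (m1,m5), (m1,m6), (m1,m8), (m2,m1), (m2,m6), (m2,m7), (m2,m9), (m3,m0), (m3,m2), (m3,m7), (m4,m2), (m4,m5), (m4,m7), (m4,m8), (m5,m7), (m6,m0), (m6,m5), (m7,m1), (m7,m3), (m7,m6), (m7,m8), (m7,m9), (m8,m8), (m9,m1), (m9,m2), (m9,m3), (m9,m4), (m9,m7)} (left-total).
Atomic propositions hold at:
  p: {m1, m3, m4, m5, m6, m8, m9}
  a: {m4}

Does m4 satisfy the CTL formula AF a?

Yes

AF a: least fixpoint, start Z0 = {m4}, add states with every successor in Z. Already a fixed point.
Sat(AF a) = {m4}
m4 ∈ Sat(AF a) = {m4}, so the formula holds at m4.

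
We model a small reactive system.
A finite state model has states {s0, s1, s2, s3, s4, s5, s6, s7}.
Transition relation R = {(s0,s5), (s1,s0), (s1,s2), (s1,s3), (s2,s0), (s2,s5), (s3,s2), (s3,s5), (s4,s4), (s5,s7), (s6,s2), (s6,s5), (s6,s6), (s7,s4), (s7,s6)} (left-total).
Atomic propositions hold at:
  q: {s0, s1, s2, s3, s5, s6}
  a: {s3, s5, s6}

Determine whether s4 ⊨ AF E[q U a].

No

E[q U a]: least fixpoint, start Z0 = Sat(a) = {s3, s5, s6}, add states in Sat(q) with some successor in Z. Z1 = {s0, s1, s2, s3, s5, s6}; fixed.
Sat(E[q U a]) = {s0, s1, s2, s3, s5, s6}
AF E[q U a]: least fixpoint, start Z0 = {s0, s1, s2, s3, s5, s6}, add states with every successor in Z. Already a fixed point.
Sat(AF E[q U a]) = {s0, s1, s2, s3, s5, s6}
s4 ∉ Sat(AF E[q U a]) = {s0, s1, s2, s3, s5, s6}, so the formula does not hold at s4.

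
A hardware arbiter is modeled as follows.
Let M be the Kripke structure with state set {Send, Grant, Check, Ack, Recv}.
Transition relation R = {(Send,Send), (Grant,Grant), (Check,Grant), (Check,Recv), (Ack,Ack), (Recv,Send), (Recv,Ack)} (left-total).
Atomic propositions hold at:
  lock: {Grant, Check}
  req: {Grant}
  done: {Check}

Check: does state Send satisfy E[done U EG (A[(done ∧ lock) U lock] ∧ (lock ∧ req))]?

Sat(done ∧ lock) = {Check}
A[(done ∧ lock) U lock]: least fixpoint, start Z0 = Sat(lock) = {Grant, Check}, add states in Sat(done ∧ lock) with every successor in Z. Already a fixed point.
Sat(A[(done ∧ lock) U lock]) = {Grant, Check}
Sat(lock ∧ req) = {Grant}
Sat(A[(done ∧ lock) U lock] ∧ (lock ∧ req)) = {Grant}
EG (A[(done ∧ lock) U lock] ∧ (lock ∧ req)): greatest fixpoint, start Z0 = {Grant}, keep only states in Sat with some successor in Z. Already a fixed point.
Sat(EG (A[(done ∧ lock) U lock] ∧ (lock ∧ req))) = {Grant}
E[done U EG (A[(done ∧ lock) U lock] ∧ (lock ∧ req))]: least fixpoint, start Z0 = Sat(EG (A[(done ∧ lock) U lock] ∧ (lock ∧ req))) = {Grant}, add states in Sat(done) with some successor in Z. Z1 = {Grant, Check}; fixed.
Sat(E[done U EG (A[(done ∧ lock) U lock] ∧ (lock ∧ req))]) = {Grant, Check}
Send ∉ Sat(E[done U EG (A[(done ∧ lock) U lock] ∧ (lock ∧ req))]) = {Grant, Check}, so the formula does not hold at Send.

No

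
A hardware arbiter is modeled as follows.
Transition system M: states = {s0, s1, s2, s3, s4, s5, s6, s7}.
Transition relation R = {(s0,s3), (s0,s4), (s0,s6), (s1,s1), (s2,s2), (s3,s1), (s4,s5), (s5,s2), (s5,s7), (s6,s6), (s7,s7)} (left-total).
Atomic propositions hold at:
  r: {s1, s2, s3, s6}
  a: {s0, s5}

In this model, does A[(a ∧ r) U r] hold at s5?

Sat(a ∧ r) = ∅
A[(a ∧ r) U r]: least fixpoint, start Z0 = Sat(r) = {s1, s2, s3, s6}, add states in Sat(a ∧ r) with every successor in Z. Already a fixed point.
Sat(A[(a ∧ r) U r]) = {s1, s2, s3, s6}
s5 ∉ Sat(A[(a ∧ r) U r]) = {s1, s2, s3, s6}, so the formula does not hold at s5.

No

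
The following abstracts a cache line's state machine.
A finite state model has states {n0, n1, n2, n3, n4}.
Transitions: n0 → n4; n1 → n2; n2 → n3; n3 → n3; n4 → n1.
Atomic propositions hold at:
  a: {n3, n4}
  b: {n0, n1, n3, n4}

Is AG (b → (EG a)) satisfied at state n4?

EG a: greatest fixpoint, start Z0 = {n3, n4}, keep only states in Sat with some successor in Z. Z1 = {n3}; fixed.
Sat(EG a) = {n3}
Sat(b → (EG a)) = {n2, n3}
AG (b → (EG a)): greatest fixpoint, start Z0 = {n2, n3}, keep only states in Sat with every successor in Z. Already a fixed point.
Sat(AG (b → (EG a))) = {n2, n3}
n4 ∉ Sat(AG (b → (EG a))) = {n2, n3}, so the formula does not hold at n4.

No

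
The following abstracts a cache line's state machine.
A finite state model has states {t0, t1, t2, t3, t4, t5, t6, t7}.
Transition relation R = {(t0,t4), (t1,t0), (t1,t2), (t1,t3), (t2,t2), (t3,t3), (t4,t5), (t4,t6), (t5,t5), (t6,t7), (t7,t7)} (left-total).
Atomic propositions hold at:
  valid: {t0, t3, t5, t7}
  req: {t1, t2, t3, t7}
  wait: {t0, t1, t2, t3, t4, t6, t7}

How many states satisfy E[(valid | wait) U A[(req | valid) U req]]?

Sat(valid | wait) = {t0, t1, t2, t3, t4, t5, t6, t7}
Sat(req | valid) = {t0, t1, t2, t3, t5, t7}
A[(req | valid) U req]: least fixpoint, start Z0 = Sat(req) = {t1, t2, t3, t7}, add states in Sat(req | valid) with every successor in Z. Already a fixed point.
Sat(A[(req | valid) U req]) = {t1, t2, t3, t7}
E[(valid | wait) U A[(req | valid) U req]]: least fixpoint, start Z0 = Sat(A[(req | valid) U req]) = {t1, t2, t3, t7}, add states in Sat(valid | wait) with some successor in Z. Z1 = {t1, t2, t3, t6, t7}; Z2 = {t1, t2, t3, t4, t6, t7}; Z3 = {t0, t1, t2, t3, t4, t6, t7}; fixed.
Sat(E[(valid | wait) U A[(req | valid) U req]]) = {t0, t1, t2, t3, t4, t6, t7}
|Sat(E[(valid | wait) U A[(req | valid) U req]])| = |{t0, t1, t2, t3, t4, t6, t7}| = 7.

7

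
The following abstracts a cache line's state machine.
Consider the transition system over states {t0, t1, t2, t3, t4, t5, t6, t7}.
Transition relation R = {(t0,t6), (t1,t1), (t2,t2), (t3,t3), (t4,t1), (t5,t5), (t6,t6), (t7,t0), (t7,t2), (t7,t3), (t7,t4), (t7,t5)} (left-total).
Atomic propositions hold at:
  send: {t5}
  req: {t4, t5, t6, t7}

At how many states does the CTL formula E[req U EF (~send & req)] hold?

4

Sat(~send) = {t0, t1, t2, t3, t4, t6, t7}
Sat(~send & req) = {t4, t6, t7}
EF (~send & req): least fixpoint, start Z0 = {t4, t6, t7}, add states with some successor in Z. Z1 = {t0, t4, t6, t7}; fixed.
Sat(EF (~send & req)) = {t0, t4, t6, t7}
E[req U EF (~send & req)]: least fixpoint, start Z0 = Sat(EF (~send & req)) = {t0, t4, t6, t7}, add states in Sat(req) with some successor in Z. Already a fixed point.
Sat(E[req U EF (~send & req)]) = {t0, t4, t6, t7}
|Sat(E[req U EF (~send & req)])| = |{t0, t4, t6, t7}| = 4.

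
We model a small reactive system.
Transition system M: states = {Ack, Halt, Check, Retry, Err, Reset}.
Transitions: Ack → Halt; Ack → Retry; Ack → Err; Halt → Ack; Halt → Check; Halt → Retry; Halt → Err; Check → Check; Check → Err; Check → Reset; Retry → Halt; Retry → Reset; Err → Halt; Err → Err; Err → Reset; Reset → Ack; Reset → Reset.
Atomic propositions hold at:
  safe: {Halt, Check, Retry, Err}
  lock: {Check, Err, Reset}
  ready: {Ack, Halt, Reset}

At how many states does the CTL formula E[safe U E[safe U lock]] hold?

E[safe U lock]: least fixpoint, start Z0 = Sat(lock) = {Check, Err, Reset}, add states in Sat(safe) with some successor in Z. Z1 = {Halt, Check, Retry, Err, Reset}; fixed.
Sat(E[safe U lock]) = {Halt, Check, Retry, Err, Reset}
E[safe U E[safe U lock]]: least fixpoint, start Z0 = Sat(E[safe U lock]) = {Halt, Check, Retry, Err, Reset}, add states in Sat(safe) with some successor in Z. Already a fixed point.
Sat(E[safe U E[safe U lock]]) = {Halt, Check, Retry, Err, Reset}
|Sat(E[safe U E[safe U lock]])| = |{Halt, Check, Retry, Err, Reset}| = 5.

5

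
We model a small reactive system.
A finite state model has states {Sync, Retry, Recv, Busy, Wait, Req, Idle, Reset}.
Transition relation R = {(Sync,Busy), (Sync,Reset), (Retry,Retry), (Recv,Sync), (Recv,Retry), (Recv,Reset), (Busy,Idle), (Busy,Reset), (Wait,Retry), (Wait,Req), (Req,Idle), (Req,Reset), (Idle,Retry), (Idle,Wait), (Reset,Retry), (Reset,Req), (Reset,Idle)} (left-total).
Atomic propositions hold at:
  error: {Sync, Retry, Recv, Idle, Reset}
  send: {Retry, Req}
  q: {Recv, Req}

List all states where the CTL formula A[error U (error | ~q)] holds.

{Sync, Retry, Recv, Busy, Wait, Idle, Reset}

Sat(~q) = {Sync, Retry, Busy, Wait, Idle, Reset}
Sat(error | ~q) = {Sync, Retry, Recv, Busy, Wait, Idle, Reset}
A[error U (error | ~q)]: least fixpoint, start Z0 = Sat((error | ~q)) = {Sync, Retry, Recv, Busy, Wait, Idle, Reset}, add states in Sat(error) with every successor in Z. Already a fixed point.
Sat(A[error U (error | ~q)]) = {Sync, Retry, Recv, Busy, Wait, Idle, Reset}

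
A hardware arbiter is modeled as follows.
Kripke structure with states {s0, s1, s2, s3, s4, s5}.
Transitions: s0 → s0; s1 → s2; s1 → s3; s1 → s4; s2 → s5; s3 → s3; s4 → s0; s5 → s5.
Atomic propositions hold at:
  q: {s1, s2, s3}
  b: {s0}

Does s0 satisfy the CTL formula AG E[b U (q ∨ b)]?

Sat(q ∨ b) = {s0, s1, s2, s3}
E[b U (q ∨ b)]: least fixpoint, start Z0 = Sat((q ∨ b)) = {s0, s1, s2, s3}, add states in Sat(b) with some successor in Z. Already a fixed point.
Sat(E[b U (q ∨ b)]) = {s0, s1, s2, s3}
AG E[b U (q ∨ b)]: greatest fixpoint, start Z0 = {s0, s1, s2, s3}, keep only states in Sat with every successor in Z. Z1 = {s0, s3}; fixed.
Sat(AG E[b U (q ∨ b)]) = {s0, s3}
s0 ∈ Sat(AG E[b U (q ∨ b)]) = {s0, s3}, so the formula holds at s0.

Yes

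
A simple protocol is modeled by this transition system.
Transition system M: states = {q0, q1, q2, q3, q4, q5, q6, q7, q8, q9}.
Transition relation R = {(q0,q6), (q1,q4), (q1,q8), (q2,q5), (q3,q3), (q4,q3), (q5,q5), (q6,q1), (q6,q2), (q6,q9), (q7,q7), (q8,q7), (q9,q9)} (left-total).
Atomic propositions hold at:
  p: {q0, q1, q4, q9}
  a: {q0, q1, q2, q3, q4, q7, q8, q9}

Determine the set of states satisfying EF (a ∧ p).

Sat(a ∧ p) = {q0, q1, q4, q9}
EF (a ∧ p): least fixpoint, start Z0 = {q0, q1, q4, q9}, add states with some successor in Z. Z1 = {q0, q1, q4, q6, q9}; fixed.
Sat(EF (a ∧ p)) = {q0, q1, q4, q6, q9}

{q0, q1, q4, q6, q9}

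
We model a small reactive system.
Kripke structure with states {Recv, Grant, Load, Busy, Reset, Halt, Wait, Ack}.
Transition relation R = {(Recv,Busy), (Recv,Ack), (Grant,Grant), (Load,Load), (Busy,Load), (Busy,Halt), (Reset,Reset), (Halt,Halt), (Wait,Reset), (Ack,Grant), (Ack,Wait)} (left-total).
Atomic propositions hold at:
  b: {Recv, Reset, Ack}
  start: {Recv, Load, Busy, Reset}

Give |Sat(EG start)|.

EG start: greatest fixpoint, start Z0 = {Recv, Load, Busy, Reset}, keep only states in Sat with some successor in Z. Already a fixed point.
Sat(EG start) = {Recv, Load, Busy, Reset}
|Sat(EG start)| = |{Recv, Load, Busy, Reset}| = 4.

4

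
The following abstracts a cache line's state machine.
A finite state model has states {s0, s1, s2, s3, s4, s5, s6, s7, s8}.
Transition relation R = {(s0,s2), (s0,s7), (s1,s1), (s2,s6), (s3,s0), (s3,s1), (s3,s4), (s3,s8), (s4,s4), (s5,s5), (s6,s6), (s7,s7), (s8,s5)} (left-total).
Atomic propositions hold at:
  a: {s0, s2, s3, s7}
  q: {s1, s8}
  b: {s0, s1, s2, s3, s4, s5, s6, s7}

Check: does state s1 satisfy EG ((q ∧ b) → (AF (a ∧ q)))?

No

Sat(q ∧ b) = {s1}
Sat(a ∧ q) = ∅
AF (a ∧ q): least fixpoint, start Z0 = ∅, add states with every successor in Z. Already a fixed point.
Sat(AF (a ∧ q)) = ∅
Sat((q ∧ b) → (AF (a ∧ q))) = {s0, s2, s3, s4, s5, s6, s7, s8}
EG ((q ∧ b) → (AF (a ∧ q))): greatest fixpoint, start Z0 = {s0, s2, s3, s4, s5, s6, s7, s8}, keep only states in Sat with some successor in Z. Already a fixed point.
Sat(EG ((q ∧ b) → (AF (a ∧ q)))) = {s0, s2, s3, s4, s5, s6, s7, s8}
s1 ∉ Sat(EG ((q ∧ b) → (AF (a ∧ q)))) = {s0, s2, s3, s4, s5, s6, s7, s8}, so the formula does not hold at s1.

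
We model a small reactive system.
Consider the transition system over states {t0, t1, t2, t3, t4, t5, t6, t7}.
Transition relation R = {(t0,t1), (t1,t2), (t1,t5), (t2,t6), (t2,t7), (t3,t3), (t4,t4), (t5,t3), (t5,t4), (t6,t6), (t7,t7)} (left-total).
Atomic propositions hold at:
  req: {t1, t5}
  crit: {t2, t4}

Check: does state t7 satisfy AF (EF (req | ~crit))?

Sat(~crit) = {t0, t1, t3, t5, t6, t7}
Sat(req | ~crit) = {t0, t1, t3, t5, t6, t7}
EF (req | ~crit): least fixpoint, start Z0 = {t0, t1, t3, t5, t6, t7}, add states with some successor in Z. Z1 = {t0, t1, t2, t3, t5, t6, t7}; fixed.
Sat(EF (req | ~crit)) = {t0, t1, t2, t3, t5, t6, t7}
AF (EF (req | ~crit)): least fixpoint, start Z0 = {t0, t1, t2, t3, t5, t6, t7}, add states with every successor in Z. Already a fixed point.
Sat(AF (EF (req | ~crit))) = {t0, t1, t2, t3, t5, t6, t7}
t7 ∈ Sat(AF (EF (req | ~crit))) = {t0, t1, t2, t3, t5, t6, t7}, so the formula holds at t7.

Yes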